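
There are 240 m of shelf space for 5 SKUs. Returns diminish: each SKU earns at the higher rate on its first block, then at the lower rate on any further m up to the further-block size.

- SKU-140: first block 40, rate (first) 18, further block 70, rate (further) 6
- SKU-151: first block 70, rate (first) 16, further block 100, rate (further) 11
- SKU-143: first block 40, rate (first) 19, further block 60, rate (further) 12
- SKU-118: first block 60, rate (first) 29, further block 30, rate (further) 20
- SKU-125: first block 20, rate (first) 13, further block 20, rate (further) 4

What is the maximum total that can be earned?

4940

Rank every tier by rate: SKU-118/tier1 29 > SKU-118/tier2 20 > SKU-143/tier1 19 > SKU-140/tier1 18 > SKU-151/tier1 16 > SKU-125/tier1 13 > SKU-143/tier2 12 > SKU-151/tier2 11 > SKU-140/tier2 6 > SKU-125/tier2 4.
Fill SKU-118 tier1 block (60 at 29) → 180 left.
SKU-118 tier2 at 20: fill all 30 → 150 left.
Fill SKU-143 tier1 block (40 at 19) → 110 left.
SKU-140/tier1 (18): +40 → 70 left.
SKU-151/tier1 (16): +70 → 0 left.
Total = 29×60 + 20×30 + 19×40 + 18×40 + 16×70 = 4940.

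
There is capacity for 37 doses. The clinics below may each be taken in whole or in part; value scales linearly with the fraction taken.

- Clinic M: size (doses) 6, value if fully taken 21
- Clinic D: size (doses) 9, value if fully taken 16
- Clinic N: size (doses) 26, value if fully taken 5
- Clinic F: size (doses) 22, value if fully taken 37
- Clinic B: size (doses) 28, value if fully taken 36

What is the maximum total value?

74

Rank by value-to-size ratio: Clinic M 21/6≈3.5, Clinic D 16/9≈1.78, Clinic F 37/22≈1.68, Clinic B 36/28≈1.29, Clinic N 5/26≈0.192.
Take all of Clinic M (6 doses, value 21) — 31 doses left.
Clinic D: take in full, 9 doses for value 16 — 22 left.
All 22 doses of Clinic F fit (value 37) — 0 remain.
Total value = 74.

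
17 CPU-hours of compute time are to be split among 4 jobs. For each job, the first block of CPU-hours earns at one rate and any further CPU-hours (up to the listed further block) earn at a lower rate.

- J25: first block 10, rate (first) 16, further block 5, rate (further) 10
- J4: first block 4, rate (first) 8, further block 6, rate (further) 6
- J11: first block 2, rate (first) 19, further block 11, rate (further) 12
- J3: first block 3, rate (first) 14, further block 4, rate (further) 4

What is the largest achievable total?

264

Rank every tier by rate: J11/first 19 > J25/first 16 > J3/first 14 > J11/second 12 > J25/second 10 > J4/first 8 > J4/second 6 > J3/second 4.
Fill J11 first block (2 at 19) ; 15 left.
Fill J25 first block (10 at 16) ; 5 left.
J3 first at 14: fill all 3 ; 2 left.
J11 second at 12: only 2 left, fill 2.
Total = 19×2 + 16×10 + 14×3 + 12×2 = 264.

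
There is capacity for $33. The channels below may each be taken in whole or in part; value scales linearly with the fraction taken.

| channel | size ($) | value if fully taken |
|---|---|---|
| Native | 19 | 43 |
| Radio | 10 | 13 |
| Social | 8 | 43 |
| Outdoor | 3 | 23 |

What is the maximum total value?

112.9

Rank by value-to-size ratio: Outdoor 23/3≈7.67, Social 43/8≈5.38, Native 43/19≈2.26, Radio 13/10≈1.3.
Outdoor: take in full, 3 $ for value 23 → 30 left.
Take all of Social (8 $, value 43) → 22 $ left.
Native: take in full, 19 $ for value 43 → 3 left.
Fill the last 3 $ with part of Radio: 3/10 of it earns 3.9.
Total value = 112.9.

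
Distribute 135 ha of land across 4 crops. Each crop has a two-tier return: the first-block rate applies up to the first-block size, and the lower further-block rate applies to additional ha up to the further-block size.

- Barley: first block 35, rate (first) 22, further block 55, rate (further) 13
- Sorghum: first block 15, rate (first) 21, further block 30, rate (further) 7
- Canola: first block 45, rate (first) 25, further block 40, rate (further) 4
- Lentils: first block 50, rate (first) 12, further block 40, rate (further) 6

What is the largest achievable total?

Treat each block as its own option and order by rate: Canola/tier1 25 > Barley/tier1 22 > Sorghum/tier1 21 > Barley/tier2 13 > Lentils/tier1 12 > Sorghum/tier2 7 > Lentils/tier2 6 > Canola/tier2 4.
Fill Canola tier1 block (45 at 25) ; 90 left.
Barley/tier1 (22): +35 ; 55 left.
Sorghum tier1 at 21: fill all 15 ; 40 left.
Barley/tier2: +40 of 55 at 13; pool empty.
Total = 25×45 + 22×35 + 21×15 + 13×40 = 2730.

2730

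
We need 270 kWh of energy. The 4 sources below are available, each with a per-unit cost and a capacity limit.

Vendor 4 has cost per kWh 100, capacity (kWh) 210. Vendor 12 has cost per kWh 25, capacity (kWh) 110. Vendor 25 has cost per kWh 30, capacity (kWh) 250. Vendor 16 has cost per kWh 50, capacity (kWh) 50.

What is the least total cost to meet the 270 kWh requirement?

7550

Fill from the cheapest source first.
Take 110 from Vendor 12 at 25 — need 160 more.
Take 160 from Vendor 25 at 30 to finish.
Vendor 16, Vendor 4: unused.
Cost = 110×25 + 160×30 = 7550.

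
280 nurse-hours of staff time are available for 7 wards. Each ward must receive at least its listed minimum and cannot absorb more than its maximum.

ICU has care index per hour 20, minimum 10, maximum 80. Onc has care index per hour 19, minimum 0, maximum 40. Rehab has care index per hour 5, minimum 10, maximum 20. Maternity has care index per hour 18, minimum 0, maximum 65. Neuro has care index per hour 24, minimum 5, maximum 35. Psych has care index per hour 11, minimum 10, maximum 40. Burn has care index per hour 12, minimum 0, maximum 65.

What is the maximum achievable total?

Meeting every minimum uses 10+0+10+0+5+10+0 = 35 nurse-hours, leaving 245.
Highest care index per hour first: Neuro 24 > ICU 20 > Onc 19 > Maternity 18 > Burn 12 > Psych 11 > Rehab 5.
Neuro takes 30 more to reach its cap of 35 → 215 left.
ICU: +70 to 80 (cap) → 145 left.
Onc: +40 to 40 (cap) → 105 left.
Maternity takes 65 more to reach its cap of 65 → 40 left.
Burn: +40 (room for 65) → 40. Pool exhausted.
Total = 20×80 + 19×40 + 5×10 + 18×65 + 24×35 + 11×10 + 12×40 = 5010.

5010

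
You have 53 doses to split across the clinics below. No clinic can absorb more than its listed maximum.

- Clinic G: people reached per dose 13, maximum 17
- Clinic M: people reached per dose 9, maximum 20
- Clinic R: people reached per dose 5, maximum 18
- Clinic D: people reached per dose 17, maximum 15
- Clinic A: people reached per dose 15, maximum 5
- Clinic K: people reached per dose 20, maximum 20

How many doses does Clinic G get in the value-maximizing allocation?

13

Highest people reached per dose first: Clinic K 20 > Clinic D 17 > Clinic A 15 > Clinic G 13 > Clinic M 9 > Clinic R 5.
Clinic K takes 20 to reach its cap of 20 → 33 left.
Give Clinic D 15 to hit its cap of 15 → 18 left.
Give Clinic A 5 to hit its cap of 5 → 13 left.
Clinic G has room for 17 but only 13 remain, so it gets 13.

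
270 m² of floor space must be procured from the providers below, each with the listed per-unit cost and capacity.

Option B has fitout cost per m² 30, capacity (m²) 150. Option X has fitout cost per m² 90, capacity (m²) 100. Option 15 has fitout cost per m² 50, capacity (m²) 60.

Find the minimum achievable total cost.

12900

Use providers in increasing cost order.
Option B (30): use full 150 → 120 m² to go.
Take 60 from Option 15 at 50 → need 60 more.
Option X at 90: take 60 of its 100 → requirement met.
Cost = 150×30 + 60×50 + 60×90 = 12900.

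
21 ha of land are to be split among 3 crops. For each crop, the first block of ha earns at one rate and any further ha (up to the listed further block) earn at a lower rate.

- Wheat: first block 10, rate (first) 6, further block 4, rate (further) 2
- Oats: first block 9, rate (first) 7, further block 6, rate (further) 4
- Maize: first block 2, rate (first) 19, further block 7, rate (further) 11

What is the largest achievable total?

196

Treat each block as its own option and order by rate: Maize/first 19 > Maize/second 11 > Oats/first 7 > Wheat/first 6 > Oats/second 4 > Wheat/second 2.
Maize first at 19: fill all 2 — 19 left.
Maize/second (11): +7 — 12 left.
Oats first at 7: fill all 9 — 3 left.
Wheat/first: +3 of 10 at 6; pool empty.
Total = 19×2 + 11×7 + 7×9 + 6×3 = 196.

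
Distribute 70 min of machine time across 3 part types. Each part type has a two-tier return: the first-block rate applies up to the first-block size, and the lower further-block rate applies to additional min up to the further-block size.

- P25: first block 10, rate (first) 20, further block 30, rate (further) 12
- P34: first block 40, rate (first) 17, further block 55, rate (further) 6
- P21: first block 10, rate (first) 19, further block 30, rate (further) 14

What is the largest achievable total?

1210

Order all 6 blocks by rate: P25/T1 20 > P21/T1 19 > P34/T1 17 > P21/T2 14 > P25/T2 12 > P34/T2 6.
P25/T1 (20): +10 ; 60 left.
P21 T1 at 19: fill all 10 ; 50 left.
P34/T1 (17): +40 ; 10 left.
10 remain; put them into P21 T2 at 14.
Total = 20×10 + 19×10 + 17×40 + 14×10 = 1210.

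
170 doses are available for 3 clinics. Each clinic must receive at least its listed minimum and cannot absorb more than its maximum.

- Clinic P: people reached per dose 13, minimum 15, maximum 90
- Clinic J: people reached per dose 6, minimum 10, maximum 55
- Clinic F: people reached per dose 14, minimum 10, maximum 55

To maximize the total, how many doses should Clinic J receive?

25

Meeting every minimum uses 15+10+10 = 35 doses, leaving 135.
Order the clinics by people reached per dose: Clinic F 14 > Clinic P 13 > Clinic J 6.
Clinic F takes 45 more to reach its cap of 55 ; 90 left.
Give Clinic P 75 more to hit its cap of 90 ; 15 left.
Only 15 left; Clinic J takes them to reach 25.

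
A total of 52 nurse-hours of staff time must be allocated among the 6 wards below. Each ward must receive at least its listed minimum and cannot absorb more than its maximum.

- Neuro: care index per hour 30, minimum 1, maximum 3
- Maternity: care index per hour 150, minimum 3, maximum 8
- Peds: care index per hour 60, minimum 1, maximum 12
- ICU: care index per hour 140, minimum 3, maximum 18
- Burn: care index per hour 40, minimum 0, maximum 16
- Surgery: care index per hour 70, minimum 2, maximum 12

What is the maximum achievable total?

5350

Meeting every minimum uses 1+3+1+3+0+2 = 10 nurse-hours, leaving 42.
Highest care index per hour first: Maternity 150 > ICU 140 > Surgery 70 > Peds 60 > Burn 40 > Neuro 30.
Give Maternity 5 more to hit its cap of 8 ; 37 left.
ICU takes 15 more to reach its cap of 18 ; 22 left.
Surgery: +10 to 12 (cap) ; 12 left.
Give Peds 11 more to hit its cap of 12 ; 1 left.
Burn: +1 (room for 16) → 1. Pool exhausted.
Total = 30×1 + 150×8 + 60×12 + 140×18 + 40×1 + 70×12 = 5350.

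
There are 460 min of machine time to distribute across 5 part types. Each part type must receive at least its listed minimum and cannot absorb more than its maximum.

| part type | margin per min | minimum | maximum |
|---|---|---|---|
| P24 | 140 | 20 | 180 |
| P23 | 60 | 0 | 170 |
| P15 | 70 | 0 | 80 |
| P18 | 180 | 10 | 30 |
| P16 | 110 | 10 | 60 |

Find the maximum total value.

49400

Meeting every minimum uses 20+0+0+10+10 = 40 min, leaving 420.
Highest margin per min first: P18 180 > P24 140 > P16 110 > P15 70 > P23 60.
P18: +20 to 30 (cap) → 400 left.
P24 takes 160 more to reach its cap of 180 → 240 left.
Give P16 50 more to hit its cap of 60 → 190 left.
P15 takes 80 more to reach its cap of 80 → 110 left.
P23: +110 (room for 170) → 110. Pool exhausted.
Total = 140×180 + 60×110 + 70×80 + 180×30 + 110×60 = 49400.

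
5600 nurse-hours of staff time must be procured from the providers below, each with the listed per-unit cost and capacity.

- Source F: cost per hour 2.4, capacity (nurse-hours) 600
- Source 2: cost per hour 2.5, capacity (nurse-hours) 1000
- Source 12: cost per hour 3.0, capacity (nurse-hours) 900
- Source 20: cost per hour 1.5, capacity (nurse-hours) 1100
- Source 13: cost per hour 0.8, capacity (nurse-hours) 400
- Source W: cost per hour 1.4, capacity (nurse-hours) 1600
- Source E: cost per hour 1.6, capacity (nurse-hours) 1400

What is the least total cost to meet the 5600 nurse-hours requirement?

Fill from the cheapest provider first.
Source 13 (0.8): use full 400 ; 5200 nurse-hours to go.
Source W (1.4): use full 1600 ; 3600 nurse-hours to go.
Take 1100 from Source 20 at 1.5 ; need 2500 more.
Take 1400 from Source E at 1.6 ; need 1100 more.
Source F at 2.4: take all 600 nurse-hours ; 500 still needed.
Take 500 from Source 2 at 2.5 to finish.
Source 12: unused.
Cost = 400×0.8 + 1600×1.4 + 1100×1.5 + 1400×1.6 + 600×2.4 + 500×2.5 = 9140.

9140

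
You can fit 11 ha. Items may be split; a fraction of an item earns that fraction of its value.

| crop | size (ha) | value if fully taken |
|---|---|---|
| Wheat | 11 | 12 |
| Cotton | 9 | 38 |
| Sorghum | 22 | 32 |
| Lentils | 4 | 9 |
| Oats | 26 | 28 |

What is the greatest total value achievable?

Best value per unit of size first: Cotton 38/9≈4.22, Lentils 9/4≈2.25, Sorghum 32/22≈1.45, Wheat 12/11≈1.09, Oats 28/26≈1.08.
Cotton: take in full, 9 ha for value 38 → 2 left.
Fill the last 2 ha with part of Lentils: 2/4 of it earns 4.5.
Total value = 42.5.

42.5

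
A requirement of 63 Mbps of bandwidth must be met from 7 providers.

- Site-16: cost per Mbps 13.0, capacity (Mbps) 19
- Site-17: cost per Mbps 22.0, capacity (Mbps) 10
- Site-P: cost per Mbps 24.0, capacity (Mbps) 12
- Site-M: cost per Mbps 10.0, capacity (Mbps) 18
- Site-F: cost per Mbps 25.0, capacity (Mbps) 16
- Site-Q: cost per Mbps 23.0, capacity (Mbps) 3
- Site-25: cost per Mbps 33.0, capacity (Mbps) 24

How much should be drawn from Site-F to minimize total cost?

Use providers in increasing cost order.
Take 18 from Site-M at 10.0 → need 45 more.
Site-16 (13.0): use full 19 → 26 Mbps to go.
Take 10 from Site-17 at 22.0 → need 16 more.
Site-Q (23.0): use full 3 → 13 Mbps to go.
Take 12 from Site-P at 24.0 → need 1 more.
Site-F (25.0): take the remaining 1 → done.
Site-25: unused.

1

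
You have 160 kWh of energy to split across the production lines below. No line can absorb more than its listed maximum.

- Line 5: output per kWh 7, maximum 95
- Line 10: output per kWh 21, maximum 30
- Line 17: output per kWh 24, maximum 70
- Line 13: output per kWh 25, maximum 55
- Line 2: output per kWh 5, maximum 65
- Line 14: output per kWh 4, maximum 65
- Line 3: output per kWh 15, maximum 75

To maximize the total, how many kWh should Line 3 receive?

Highest output per kWh first: Line 13 25 > Line 17 24 > Line 10 21 > Line 3 15 > Line 5 7 > Line 2 5 > Line 14 4.
Give Line 13 55 to hit its cap of 55 → 105 left.
Give Line 17 70 to hit its cap of 70 → 35 left.
Line 10 takes 30 to reach its cap of 30 → 5 left.
Line 3 has room for 75 but only 5 remain, so it gets 5.

5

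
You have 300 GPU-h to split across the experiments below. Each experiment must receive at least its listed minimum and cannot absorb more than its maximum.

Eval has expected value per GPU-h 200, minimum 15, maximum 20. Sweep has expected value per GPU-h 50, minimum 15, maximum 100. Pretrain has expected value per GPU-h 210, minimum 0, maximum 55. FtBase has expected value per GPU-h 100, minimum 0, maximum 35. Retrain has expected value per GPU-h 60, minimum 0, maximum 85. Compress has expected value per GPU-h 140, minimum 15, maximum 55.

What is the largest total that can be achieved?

Meeting every minimum uses 15+15+0+0+0+15 = 45 GPU-h, leaving 255.
Rank by expected value per GPU-h: Pretrain 210 > Eval 200 > Compress 140 > FtBase 100 > Retrain 60 > Sweep 50.
Give Pretrain 55 more to hit its cap of 55 ; 200 left.
Eval: +5 to 20 (cap) ; 195 left.
Compress takes 40 more to reach its cap of 55 ; 155 left.
Give FtBase 35 more to hit its cap of 35 ; 120 left.
Retrain: +85 to 85 (cap) ; 35 left.
Sweep has room for 85 more but only 35 remain, so it gets 50.
Total = 200×20 + 50×50 + 210×55 + 100×35 + 60×85 + 140×55 = 34350.

34350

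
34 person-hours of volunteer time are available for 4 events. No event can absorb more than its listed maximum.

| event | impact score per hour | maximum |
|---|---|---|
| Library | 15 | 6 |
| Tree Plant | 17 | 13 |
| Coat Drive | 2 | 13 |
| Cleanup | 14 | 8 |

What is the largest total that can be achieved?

437

Highest impact score per hour first: Tree Plant 17 > Library 15 > Cleanup 14 > Coat Drive 2.
Give Tree Plant 13 to hit its cap of 13 — 21 left.
Give Library 6 to hit its cap of 6 — 15 left.
Cleanup takes 8 to reach its cap of 8 — 7 left.
Coat Drive has room for 13 but only 7 remain, so it gets 7.
Total = 15×6 + 17×13 + 2×7 + 14×8 = 437.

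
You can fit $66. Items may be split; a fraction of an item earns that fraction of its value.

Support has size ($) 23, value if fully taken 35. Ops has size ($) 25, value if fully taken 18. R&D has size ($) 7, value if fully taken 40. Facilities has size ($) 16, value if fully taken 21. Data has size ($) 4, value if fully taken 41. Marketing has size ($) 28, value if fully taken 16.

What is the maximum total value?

Rank by value-to-size ratio: Data 41/4≈10.2, R&D 40/7≈5.71, Support 35/23≈1.52, Facilities 21/16≈1.31, Ops 18/25≈0.72, Marketing 16/28≈0.571.
Take all of Data (4 $, value 41) — 62 $ left.
Take all of R&D (7 $, value 40) — 55 $ left.
All 23 $ of Support fit (value 35) — 32 remain.
Take all of Facilities (16 $, value 21) — 16 $ left.
16 $ left: a 16/25 share of Ops gives 18×16/25 = 11.52.
Total value = 148.52.

148.52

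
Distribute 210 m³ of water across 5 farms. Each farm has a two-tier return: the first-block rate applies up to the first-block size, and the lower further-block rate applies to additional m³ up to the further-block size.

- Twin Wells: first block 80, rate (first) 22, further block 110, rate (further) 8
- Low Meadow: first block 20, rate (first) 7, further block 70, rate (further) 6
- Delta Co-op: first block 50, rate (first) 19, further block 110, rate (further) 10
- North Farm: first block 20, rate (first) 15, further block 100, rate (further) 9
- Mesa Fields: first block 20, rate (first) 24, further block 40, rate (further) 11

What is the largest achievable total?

Treat each block as its own option and order by rate: Mesa Fields/tier1 24 > Twin Wells/tier1 22 > Delta Co-op/tier1 19 > North Farm/tier1 15 > Mesa Fields/tier2 11 > Delta Co-op/tier2 10 > North Farm/tier2 9 > Twin Wells/tier2 8 > Low Meadow/tier1 7 > Low Meadow/tier2 6.
Fill Mesa Fields tier1 block (20 at 24) — 190 left.
Fill Twin Wells tier1 block (80 at 22) — 110 left.
Delta Co-op tier1 at 19: fill all 50 — 60 left.
North Farm/tier1 (15): +20 — 40 left.
Fill Mesa Fields tier2 block (40 at 11) — 0 left.
Total = 24×20 + 22×80 + 19×50 + 15×20 + 11×40 = 3930.

3930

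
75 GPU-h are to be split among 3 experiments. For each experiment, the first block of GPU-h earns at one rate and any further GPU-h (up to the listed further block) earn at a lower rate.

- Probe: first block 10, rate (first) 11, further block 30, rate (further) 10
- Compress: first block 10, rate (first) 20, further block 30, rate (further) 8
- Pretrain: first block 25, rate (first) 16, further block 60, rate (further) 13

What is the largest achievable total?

1120

Treat each block as its own option and order by rate: Compress/first 20 > Pretrain/first 16 > Pretrain/second 13 > Probe/first 11 > Probe/second 10 > Compress/second 8.
Compress/first (20): +10 — 65 left.
Pretrain first at 16: fill all 25 — 40 left.
Pretrain/second: +40 of 60 at 13; pool empty.
Total = 20×10 + 16×25 + 13×40 = 1120.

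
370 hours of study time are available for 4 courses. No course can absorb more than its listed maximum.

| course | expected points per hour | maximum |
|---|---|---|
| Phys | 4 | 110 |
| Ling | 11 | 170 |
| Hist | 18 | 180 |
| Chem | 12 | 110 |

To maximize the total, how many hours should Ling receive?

80

Order the courses by expected points per hour: Hist 18 > Chem 12 > Ling 11 > Phys 4.
Hist: +180 to 180 (cap) → 190 left.
Chem takes 110 to reach its cap of 110 → 80 left.
Only 80 left; Ling takes them to reach 80.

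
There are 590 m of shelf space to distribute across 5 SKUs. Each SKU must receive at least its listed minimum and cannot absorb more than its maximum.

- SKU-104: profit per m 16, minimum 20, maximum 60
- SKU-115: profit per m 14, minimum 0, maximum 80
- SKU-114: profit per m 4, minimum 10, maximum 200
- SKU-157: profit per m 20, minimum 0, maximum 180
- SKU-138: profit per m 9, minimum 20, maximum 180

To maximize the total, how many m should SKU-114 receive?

Meeting every minimum uses 20+0+10+0+20 = 50 m, leaving 540.
Rank by profit per m: SKU-157 20 > SKU-104 16 > SKU-115 14 > SKU-138 9 > SKU-114 4.
SKU-157 takes 180 more to reach its cap of 180 ; 360 left.
SKU-104 takes 40 more to reach its cap of 60 ; 320 left.
Give SKU-115 80 more to hit its cap of 80 ; 240 left.
SKU-138 takes 160 more to reach its cap of 180 ; 80 left.
Only 80 left; SKU-114 takes them to reach 90.

90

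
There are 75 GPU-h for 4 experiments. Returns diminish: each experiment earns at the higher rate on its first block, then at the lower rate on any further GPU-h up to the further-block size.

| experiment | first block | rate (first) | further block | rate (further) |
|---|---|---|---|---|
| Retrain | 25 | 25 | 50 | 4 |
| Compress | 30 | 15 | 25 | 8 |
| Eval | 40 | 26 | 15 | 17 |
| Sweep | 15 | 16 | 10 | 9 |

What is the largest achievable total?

1835

Treat each block as its own option and order by rate: Eval/T1 26 > Retrain/T1 25 > Eval/T2 17 > Sweep/T1 16 > Compress/T1 15 > Sweep/T2 9 > Compress/T2 8 > Retrain/T2 4.
Eval/T1 (26): +40 — 35 left.
Fill Retrain T1 block (25 at 25) — 10 left.
10 remain; put them into Eval T2 at 17.
Total = 26×40 + 25×25 + 17×10 = 1835.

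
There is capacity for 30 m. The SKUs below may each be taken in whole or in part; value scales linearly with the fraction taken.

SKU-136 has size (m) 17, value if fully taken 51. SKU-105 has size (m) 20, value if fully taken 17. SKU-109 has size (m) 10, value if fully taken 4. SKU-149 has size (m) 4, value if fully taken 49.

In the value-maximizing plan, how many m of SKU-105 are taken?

Sort by value density: SKU-149 49/4≈12.2, SKU-136 51/17≈3, SKU-105 17/20≈0.85, SKU-109 4/10≈0.4.
All 4 m of SKU-149 fit (value 49) → 26 remain.
Take all of SKU-136 (17 m, value 51) → 9 m left.
Fill the last 9 m with part of SKU-105: 9/20 of it earns 7.65.

9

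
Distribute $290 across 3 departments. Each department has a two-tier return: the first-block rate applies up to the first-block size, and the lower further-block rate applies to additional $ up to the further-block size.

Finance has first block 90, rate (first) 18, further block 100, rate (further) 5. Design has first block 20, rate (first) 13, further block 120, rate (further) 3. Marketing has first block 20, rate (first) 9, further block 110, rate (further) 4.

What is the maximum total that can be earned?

2800

Rank every tier by rate: Finance/first 18 > Design/first 13 > Marketing/first 9 > Finance/second 5 > Marketing/second 4 > Design/second 3.
Finance first at 18: fill all 90 — 200 left.
Fill Design first block (20 at 13) — 180 left.
Fill Marketing first block (20 at 9) — 160 left.
Finance/second (5): +100 — 60 left.
Marketing second at 4: only 60 left, fill 60.
Total = 18×90 + 13×20 + 9×20 + 5×100 + 4×60 = 2800.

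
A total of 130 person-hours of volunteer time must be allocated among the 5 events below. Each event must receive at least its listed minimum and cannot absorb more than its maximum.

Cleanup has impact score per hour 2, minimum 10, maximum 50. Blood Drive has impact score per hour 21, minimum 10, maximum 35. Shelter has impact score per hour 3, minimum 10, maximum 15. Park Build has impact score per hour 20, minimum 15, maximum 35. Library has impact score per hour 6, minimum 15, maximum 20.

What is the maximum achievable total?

Meeting every minimum uses 10+10+10+15+15 = 60 person-hours, leaving 70.
Highest impact score per hour first: Blood Drive 21 > Park Build 20 > Library 6 > Shelter 3 > Cleanup 2.
Give Blood Drive 25 more to hit its cap of 35 — 45 left.
Park Build takes 20 more to reach its cap of 35 — 25 left.
Library: +5 to 20 (cap) — 20 left.
Give Shelter 5 more to hit its cap of 15 — 15 left.
Cleanup: +15 (room for 40) → 25. Pool exhausted.
Total = 2×25 + 21×35 + 3×15 + 20×35 + 6×20 = 1650.

1650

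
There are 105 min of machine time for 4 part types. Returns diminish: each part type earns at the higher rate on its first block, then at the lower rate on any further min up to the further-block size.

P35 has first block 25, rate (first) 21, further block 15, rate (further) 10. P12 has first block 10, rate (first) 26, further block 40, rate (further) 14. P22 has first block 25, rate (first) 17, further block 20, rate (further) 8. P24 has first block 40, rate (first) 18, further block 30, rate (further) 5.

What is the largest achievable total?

2000

Order all 8 blocks by rate: P12/T1 26 > P35/T1 21 > P24/T1 18 > P22/T1 17 > P12/T2 14 > P35/T2 10 > P22/T2 8 > P24/T2 5.
P12/T1 (26): +10 → 95 left.
P35 T1 at 21: fill all 25 → 70 left.
Fill P24 T1 block (40 at 18) → 30 left.
P22 T1 at 17: fill all 25 → 5 left.
5 remain; put them into P12 T2 at 14.
Total = 26×10 + 21×25 + 18×40 + 17×25 + 14×5 = 2000.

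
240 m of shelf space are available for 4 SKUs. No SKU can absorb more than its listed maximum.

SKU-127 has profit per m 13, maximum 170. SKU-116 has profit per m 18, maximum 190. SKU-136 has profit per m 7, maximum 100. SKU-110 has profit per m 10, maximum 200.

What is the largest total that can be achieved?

4070

Highest profit per m first: SKU-116 18 > SKU-127 13 > SKU-110 10 > SKU-136 7.
Give SKU-116 190 to hit its cap of 190 — 50 left.
Only 50 left; SKU-127 takes them to reach 50.
Total = 13×50 + 18×190 = 4070.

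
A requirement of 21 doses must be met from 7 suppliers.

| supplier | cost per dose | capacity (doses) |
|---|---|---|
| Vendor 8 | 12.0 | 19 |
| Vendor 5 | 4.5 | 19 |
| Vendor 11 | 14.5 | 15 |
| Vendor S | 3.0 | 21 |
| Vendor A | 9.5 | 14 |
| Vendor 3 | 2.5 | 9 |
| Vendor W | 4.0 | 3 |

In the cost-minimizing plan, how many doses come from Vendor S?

12

Cheapest first:
Vendor 3 at 2.5: take all 9 doses → 12 still needed.
Vendor S at 3.0: take 12 of its 21 → requirement met.
Vendor W, Vendor 5, Vendor A, Vendor 8, Vendor 11: unused.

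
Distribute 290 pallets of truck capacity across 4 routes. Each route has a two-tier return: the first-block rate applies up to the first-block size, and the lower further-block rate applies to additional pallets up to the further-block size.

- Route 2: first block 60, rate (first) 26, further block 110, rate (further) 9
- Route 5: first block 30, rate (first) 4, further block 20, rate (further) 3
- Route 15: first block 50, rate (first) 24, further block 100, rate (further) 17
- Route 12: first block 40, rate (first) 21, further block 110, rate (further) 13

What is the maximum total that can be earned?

5820

Rank every tier by rate: Route 2/first 26 > Route 15/first 24 > Route 12/first 21 > Route 15/second 17 > Route 12/second 13 > Route 2/second 9 > Route 5/first 4 > Route 5/second 3.
Route 2/first (26): +60 ; 230 left.
Route 15/first (24): +50 ; 180 left.
Route 12 first at 21: fill all 40 ; 140 left.
Route 15 second at 17: fill all 100 ; 40 left.
Route 12/second: +40 of 110 at 13; pool empty.
Total = 26×60 + 24×50 + 21×40 + 17×100 + 13×40 = 5820.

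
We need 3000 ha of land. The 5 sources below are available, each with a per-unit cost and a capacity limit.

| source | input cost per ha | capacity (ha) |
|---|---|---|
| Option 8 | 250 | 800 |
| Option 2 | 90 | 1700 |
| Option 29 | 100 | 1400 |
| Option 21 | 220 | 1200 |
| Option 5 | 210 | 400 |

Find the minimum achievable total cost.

283000

Fill from the cheapest source first.
Option 2 at 90: take all 1700 ha — 1300 still needed.
Take 1300 from Option 29 at 100 to finish.
Option 5, Option 21, Option 8: unused.
Cost = 1700×90 + 1300×100 = 283000.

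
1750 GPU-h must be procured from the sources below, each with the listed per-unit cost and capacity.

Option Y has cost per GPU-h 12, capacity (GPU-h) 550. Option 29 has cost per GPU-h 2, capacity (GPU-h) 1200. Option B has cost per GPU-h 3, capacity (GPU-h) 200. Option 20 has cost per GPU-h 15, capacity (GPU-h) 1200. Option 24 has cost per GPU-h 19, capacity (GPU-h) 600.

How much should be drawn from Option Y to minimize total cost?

350

Use sources in increasing cost order.
Take 1200 from Option 29 at 2 ; need 550 more.
Option B (3): use full 200 ; 350 GPU-h to go.
Option Y at 12: take 350 of its 550 ; requirement met.
Option 20, Option 24: unused.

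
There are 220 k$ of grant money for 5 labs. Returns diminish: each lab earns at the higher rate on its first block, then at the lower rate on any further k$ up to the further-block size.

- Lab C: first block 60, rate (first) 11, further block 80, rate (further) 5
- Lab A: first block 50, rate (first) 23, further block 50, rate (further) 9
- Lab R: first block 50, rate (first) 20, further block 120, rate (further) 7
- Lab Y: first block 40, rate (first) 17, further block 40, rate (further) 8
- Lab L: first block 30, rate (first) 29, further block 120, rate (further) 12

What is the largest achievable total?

4300

Rank every tier by rate: Lab L/first 29 > Lab A/first 23 > Lab R/first 20 > Lab Y/first 17 > Lab L/second 12 > Lab C/first 11 > Lab A/second 9 > Lab Y/second 8 > Lab R/second 7 > Lab C/second 5.
Lab L/first (29): +30 → 190 left.
Lab A first at 23: fill all 50 → 140 left.
Fill Lab R first block (50 at 20) → 90 left.
Lab Y first at 17: fill all 40 → 50 left.
Lab L second at 12: only 50 left, fill 50.
Total = 29×30 + 23×50 + 20×50 + 17×40 + 12×50 = 4300.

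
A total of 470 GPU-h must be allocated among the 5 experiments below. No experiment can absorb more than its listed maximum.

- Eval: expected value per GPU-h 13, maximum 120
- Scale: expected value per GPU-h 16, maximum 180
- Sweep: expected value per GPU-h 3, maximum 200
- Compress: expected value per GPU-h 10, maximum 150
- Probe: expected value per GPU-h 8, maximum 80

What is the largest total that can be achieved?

Rank by expected value per GPU-h: Scale 16 > Eval 13 > Compress 10 > Probe 8 > Sweep 3.
Scale: +180 to 180 (cap) → 290 left.
Eval takes 120 to reach its cap of 120 → 170 left.
Compress: +150 to 150 (cap) → 20 left.
Only 20 left; Probe takes them to reach 20.
Total = 13×120 + 16×180 + 10×150 + 8×20 = 6100.

6100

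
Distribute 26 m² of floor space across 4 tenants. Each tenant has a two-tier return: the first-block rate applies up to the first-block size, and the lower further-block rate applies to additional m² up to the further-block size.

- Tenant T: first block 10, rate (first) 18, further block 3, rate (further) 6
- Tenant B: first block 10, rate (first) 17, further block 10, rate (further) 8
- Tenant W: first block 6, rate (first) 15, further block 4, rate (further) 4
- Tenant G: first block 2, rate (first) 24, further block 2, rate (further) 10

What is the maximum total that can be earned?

Rank every tier by rate: Tenant G/tier1 24 > Tenant T/tier1 18 > Tenant B/tier1 17 > Tenant W/tier1 15 > Tenant G/tier2 10 > Tenant B/tier2 8 > Tenant T/tier2 6 > Tenant W/tier2 4.
Tenant G/tier1 (24): +2 ; 24 left.
Tenant T/tier1 (18): +10 ; 14 left.
Tenant B tier1 at 17: fill all 10 ; 4 left.
Tenant W tier1 at 15: only 4 left, fill 4.
Total = 24×2 + 18×10 + 17×10 + 15×4 = 458.

458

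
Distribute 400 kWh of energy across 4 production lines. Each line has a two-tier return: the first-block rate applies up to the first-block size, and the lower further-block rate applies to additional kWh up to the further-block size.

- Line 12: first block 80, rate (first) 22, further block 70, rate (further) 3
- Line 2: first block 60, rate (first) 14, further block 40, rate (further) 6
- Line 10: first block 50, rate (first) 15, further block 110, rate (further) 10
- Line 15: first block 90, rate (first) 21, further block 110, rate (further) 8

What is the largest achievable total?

6420

Order all 8 blocks by rate: Line 12/first 22 > Line 15/first 21 > Line 10/first 15 > Line 2/first 14 > Line 10/second 10 > Line 15/second 8 > Line 2/second 6 > Line 12/second 3.
Fill Line 12 first block (80 at 22) ; 320 left.
Fill Line 15 first block (90 at 21) ; 230 left.
Fill Line 10 first block (50 at 15) ; 180 left.
Line 2 first at 14: fill all 60 ; 120 left.
Fill Line 10 second block (110 at 10) ; 10 left.
Line 15/second: +10 of 110 at 8; pool empty.
Total = 22×80 + 21×90 + 15×50 + 14×60 + 10×110 + 8×10 = 6420.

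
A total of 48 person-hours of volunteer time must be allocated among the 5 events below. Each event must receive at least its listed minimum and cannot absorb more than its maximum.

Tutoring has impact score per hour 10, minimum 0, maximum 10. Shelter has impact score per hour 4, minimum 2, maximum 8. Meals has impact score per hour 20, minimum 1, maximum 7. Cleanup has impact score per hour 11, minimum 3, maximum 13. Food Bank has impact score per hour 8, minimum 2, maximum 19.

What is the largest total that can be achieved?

Meeting every minimum uses 0+2+1+3+2 = 8 person-hours, leaving 40.
Highest impact score per hour first: Meals 20 > Cleanup 11 > Tutoring 10 > Food Bank 8 > Shelter 4.
Meals takes 6 more to reach its cap of 7 → 34 left.
Cleanup: +10 to 13 (cap) → 24 left.
Tutoring: +10 to 10 (cap) → 14 left.
Food Bank: +14 (room for 17) → 16. Pool exhausted.
Total = 10×10 + 4×2 + 20×7 + 11×13 + 8×16 = 519.

519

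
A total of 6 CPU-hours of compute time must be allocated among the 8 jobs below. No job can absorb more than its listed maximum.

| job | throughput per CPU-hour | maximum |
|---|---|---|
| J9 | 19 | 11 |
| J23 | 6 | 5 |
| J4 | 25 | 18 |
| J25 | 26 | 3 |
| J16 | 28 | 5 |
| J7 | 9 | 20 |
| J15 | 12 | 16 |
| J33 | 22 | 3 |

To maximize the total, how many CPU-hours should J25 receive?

Highest throughput per CPU-hour first: J16 28 > J25 26 > J4 25 > J33 22 > J9 19 > J15 12 > J7 9 > J23 6.
J16 takes 5 to reach its cap of 5 — 1 left.
J25: +1 (room for 3) → 1. Pool exhausted.

1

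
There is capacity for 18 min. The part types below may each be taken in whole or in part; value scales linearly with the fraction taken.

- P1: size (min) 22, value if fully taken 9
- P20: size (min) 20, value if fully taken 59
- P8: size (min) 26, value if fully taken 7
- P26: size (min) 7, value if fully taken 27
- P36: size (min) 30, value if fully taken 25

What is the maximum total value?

59.45

Sort by value density: P26 27/7≈3.86, P20 59/20≈2.95, P36 25/30≈0.833, P1 9/22≈0.409, P8 7/26≈0.269.
P26: take in full, 7 min for value 27 — 11 left.
11 min left: a 11/20 share of P20 gives 59×11/20 = 32.45.
Total value = 59.45.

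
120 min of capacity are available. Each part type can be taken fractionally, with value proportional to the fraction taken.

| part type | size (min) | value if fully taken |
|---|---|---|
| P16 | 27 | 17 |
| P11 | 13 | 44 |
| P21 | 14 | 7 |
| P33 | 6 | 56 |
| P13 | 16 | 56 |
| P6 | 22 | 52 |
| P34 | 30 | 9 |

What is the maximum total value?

238.6

Sort by value density: P33 56/6≈9.33, P13 56/16≈3.5, P11 44/13≈3.38, P6 52/22≈2.36, P16 17/27≈0.63, P21 7/14≈0.5, P34 9/30≈0.3.
All 6 min of P33 fit (value 56) ; 114 remain.
All 16 min of P13 fit (value 56) ; 98 remain.
All 13 min of P11 fit (value 44) ; 85 remain.
Take all of P6 (22 min, value 52) ; 63 min left.
P16: take in full, 27 min for value 17 ; 36 left.
All 14 min of P21 fit (value 7) ; 22 remain.
Fill the last 22 min with part of P34: 22/30 of it earns 6.6.
Total value = 238.6.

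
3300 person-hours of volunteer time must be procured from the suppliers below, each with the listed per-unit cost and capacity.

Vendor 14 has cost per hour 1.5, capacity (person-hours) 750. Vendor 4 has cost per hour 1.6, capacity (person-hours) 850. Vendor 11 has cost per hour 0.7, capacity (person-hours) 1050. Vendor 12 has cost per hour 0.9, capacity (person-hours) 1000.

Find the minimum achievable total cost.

Fill from the cheapest supplier first.
Take 1050 from Vendor 11 at 0.7 ; need 2250 more.
Take 1000 from Vendor 12 at 0.9 ; need 1250 more.
Take 750 from Vendor 14 at 1.5 ; need 500 more.
Vendor 4 (1.6): take the remaining 500 ; done.
Cost = 1050×0.7 + 1000×0.9 + 750×1.5 + 500×1.6 = 3560.

3560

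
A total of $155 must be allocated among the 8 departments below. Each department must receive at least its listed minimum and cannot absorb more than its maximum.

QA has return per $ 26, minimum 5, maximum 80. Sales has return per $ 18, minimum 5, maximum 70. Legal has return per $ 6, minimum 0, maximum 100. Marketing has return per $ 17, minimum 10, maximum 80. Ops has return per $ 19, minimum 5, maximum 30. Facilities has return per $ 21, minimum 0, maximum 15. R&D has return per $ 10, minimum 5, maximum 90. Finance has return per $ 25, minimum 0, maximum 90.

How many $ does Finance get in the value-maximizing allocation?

Meeting every minimum uses 5+5+0+10+5+0+5+0 = 30 $, leaving 125.
Rank by return per $: QA 26 > Finance 25 > Facilities 21 > Ops 19 > Sales 18 > Marketing 17 > R&D 10 > Legal 6.
Give QA 75 more to hit its cap of 80 → 50 left.
Finance has room for 90 more but only 50 remain, so it gets 50.

50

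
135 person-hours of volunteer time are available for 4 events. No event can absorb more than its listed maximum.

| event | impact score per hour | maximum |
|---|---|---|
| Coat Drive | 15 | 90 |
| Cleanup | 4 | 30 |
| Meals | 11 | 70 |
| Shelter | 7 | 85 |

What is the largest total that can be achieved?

1845

Order the events by impact score per hour: Coat Drive 15 > Meals 11 > Shelter 7 > Cleanup 4.
Give Coat Drive 90 to hit its cap of 90 → 45 left.
Only 45 left; Meals takes them to reach 45.
Total = 15×90 + 11×45 = 1845.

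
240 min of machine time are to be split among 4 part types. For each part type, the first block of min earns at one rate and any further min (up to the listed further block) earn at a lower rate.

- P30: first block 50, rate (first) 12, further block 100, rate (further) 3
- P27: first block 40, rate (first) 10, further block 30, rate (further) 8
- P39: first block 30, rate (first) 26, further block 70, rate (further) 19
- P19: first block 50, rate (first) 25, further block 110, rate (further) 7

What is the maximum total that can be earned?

4360

Treat each block as its own option and order by rate: P39/tier1 26 > P19/tier1 25 > P39/tier2 19 > P30/tier1 12 > P27/tier1 10 > P27/tier2 8 > P19/tier2 7 > P30/tier2 3.
Fill P39 tier1 block (30 at 26) — 210 left.
Fill P19 tier1 block (50 at 25) — 160 left.
P39 tier2 at 19: fill all 70 — 90 left.
P30/tier1 (12): +50 — 40 left.
P27 tier1 at 10: fill all 40 — 0 left.
Total = 26×30 + 25×50 + 19×70 + 12×50 + 10×40 = 4360.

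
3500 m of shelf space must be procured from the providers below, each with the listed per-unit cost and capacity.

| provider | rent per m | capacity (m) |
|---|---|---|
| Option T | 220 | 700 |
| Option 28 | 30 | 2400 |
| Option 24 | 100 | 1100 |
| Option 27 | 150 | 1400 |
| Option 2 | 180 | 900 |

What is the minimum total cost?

182000

Fill from the cheapest provider first.
Option 28 (30): use full 2400 → 1100 m to go.
Option 24 (100): use full 1100 → 0 m to go.
Option 27, Option 2, Option T: unused.
Cost = 2400×30 + 1100×100 = 182000.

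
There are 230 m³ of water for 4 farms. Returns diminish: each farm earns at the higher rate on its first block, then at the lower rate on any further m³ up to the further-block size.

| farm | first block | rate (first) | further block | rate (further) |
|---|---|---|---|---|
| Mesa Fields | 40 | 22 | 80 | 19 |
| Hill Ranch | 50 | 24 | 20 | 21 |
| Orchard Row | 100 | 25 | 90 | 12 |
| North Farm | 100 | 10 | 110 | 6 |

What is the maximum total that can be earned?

Order all 8 blocks by rate: Orchard Row/first 25 > Hill Ranch/first 24 > Mesa Fields/first 22 > Hill Ranch/second 21 > Mesa Fields/second 19 > Orchard Row/second 12 > North Farm/first 10 > North Farm/second 6.
Orchard Row first at 25: fill all 100 — 130 left.
Fill Hill Ranch first block (50 at 24) — 80 left.
Mesa Fields/first (22): +40 — 40 left.
Hill Ranch/second (21): +20 — 20 left.
Mesa Fields/second: +20 of 80 at 19; pool empty.
Total = 25×100 + 24×50 + 22×40 + 21×20 + 19×20 = 5380.

5380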